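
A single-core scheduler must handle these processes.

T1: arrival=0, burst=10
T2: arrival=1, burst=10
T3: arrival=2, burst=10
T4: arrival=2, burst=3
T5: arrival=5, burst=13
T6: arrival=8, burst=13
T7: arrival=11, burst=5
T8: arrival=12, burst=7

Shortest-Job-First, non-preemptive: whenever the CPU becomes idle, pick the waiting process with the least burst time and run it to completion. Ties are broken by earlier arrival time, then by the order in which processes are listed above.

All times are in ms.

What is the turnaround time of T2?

Gantt: | T1 0-10 | T4 10-13 | T7 13-18 | T8 18-25 | T2 25-35 | T3 35-45 | T5 45-58 | T6 58-71 |
Completion: T1=10  T2=35  T3=45  T4=13  T5=58  T6=71  T7=18  T8=25
Turnaround (C−A): T1=10  T2=34  T3=43  T4=11  T5=53  T6=63  T7=7  T8=13
Turnaround(T2) = completion − arrival = 35 − 1 = 34

34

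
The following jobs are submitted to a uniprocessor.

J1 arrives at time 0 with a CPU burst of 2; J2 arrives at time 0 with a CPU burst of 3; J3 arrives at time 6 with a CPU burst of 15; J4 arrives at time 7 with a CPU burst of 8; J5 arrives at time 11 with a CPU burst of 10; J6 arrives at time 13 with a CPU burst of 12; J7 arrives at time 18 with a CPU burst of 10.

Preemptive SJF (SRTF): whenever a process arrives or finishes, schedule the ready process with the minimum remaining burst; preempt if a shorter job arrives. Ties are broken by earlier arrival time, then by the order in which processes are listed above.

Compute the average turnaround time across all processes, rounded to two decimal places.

Timeline: | J1 0-2 | J2 2-5 | idle 5-6 | J3 6-7 | J4 7-15 | J5 15-25 | J7 25-35 | J6 35-47 | J3 47-61 |
Completion: J1=2  J2=5  J3=61  J4=15  J5=25  J6=47  J7=35
Turnaround (C−A): J1=2  J2=5  J3=55  J4=8  J5=14  J6=34  J7=17
Turnaround times: J1=2, J2=5, J3=55, J4=8, J5=14, J6=34, J7=17
Average turnaround = (2+5+55+8+14+34+17) / 7 = 135/7 = 19.29

19.29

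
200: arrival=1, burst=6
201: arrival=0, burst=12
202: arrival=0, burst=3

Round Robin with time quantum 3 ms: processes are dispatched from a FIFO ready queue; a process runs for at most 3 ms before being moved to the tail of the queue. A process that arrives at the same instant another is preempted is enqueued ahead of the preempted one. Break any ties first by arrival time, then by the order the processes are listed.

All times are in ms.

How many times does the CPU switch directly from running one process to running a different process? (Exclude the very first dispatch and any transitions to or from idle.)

5

Timeline: | 201 0-3 | 202 3-6 | 200 6-9 | 201 9-12 | 200 12-15 | 201 15-21 |
Completion: 200=15  201=21  202=6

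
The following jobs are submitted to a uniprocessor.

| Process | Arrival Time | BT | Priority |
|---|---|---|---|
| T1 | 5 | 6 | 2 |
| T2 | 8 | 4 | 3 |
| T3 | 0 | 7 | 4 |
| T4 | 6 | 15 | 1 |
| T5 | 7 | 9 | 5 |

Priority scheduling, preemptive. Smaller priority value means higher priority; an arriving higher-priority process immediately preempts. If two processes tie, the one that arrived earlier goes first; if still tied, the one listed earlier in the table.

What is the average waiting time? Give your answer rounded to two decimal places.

16.60

Timeline: | T3 0-5 | T1 5-6 | T4 6-21 | T1 21-26 | T2 26-30 | T3 30-32 | T5 32-41 |
Completion: T1=26  T2=30  T3=32  T4=21  T5=41
Waiting times: T1=15, T2=18, T3=25, T4=0, T5=25
Average waiting = (15+18+25+0+25) / 5 = 83/5 = 16.60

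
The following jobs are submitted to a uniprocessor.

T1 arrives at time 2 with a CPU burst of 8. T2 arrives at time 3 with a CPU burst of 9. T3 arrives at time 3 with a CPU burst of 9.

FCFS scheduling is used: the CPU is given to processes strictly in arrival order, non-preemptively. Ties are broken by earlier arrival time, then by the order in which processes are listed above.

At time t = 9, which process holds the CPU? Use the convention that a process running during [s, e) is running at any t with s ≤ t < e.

T1

Schedule: | idle 0-2 | T1 2-10 | T2 10-19 | T3 19-28 |
Completion: T1=10  T2=19  T3=28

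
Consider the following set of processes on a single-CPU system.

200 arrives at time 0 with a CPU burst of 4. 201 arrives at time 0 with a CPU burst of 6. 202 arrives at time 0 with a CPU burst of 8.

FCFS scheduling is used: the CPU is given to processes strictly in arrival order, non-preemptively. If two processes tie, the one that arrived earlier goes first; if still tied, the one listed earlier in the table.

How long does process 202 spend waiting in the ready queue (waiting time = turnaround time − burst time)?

10

Gantt: | 200 0-4 | 201 4-10 | 202 10-18 |
Completion: 200=4  201=10  202=18
Turnaround (C−A): 200=4  201=10  202=18
Waiting(202) = turnaround − burst = 18 − 8 = 10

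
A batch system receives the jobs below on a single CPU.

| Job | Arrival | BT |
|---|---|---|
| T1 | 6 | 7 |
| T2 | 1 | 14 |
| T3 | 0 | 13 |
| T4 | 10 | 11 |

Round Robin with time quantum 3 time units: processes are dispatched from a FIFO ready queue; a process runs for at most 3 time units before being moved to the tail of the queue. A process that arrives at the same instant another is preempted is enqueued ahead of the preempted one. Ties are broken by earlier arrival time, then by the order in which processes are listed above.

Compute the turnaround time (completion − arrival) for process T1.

28

Timeline: | T3 0-3 | T2 3-6 | T3 6-9 | T1 9-12 | T2 12-15 | T3 15-18 | T4 18-21 | T1 21-24 | T2 24-27 | T3 27-30 | T4 30-33 | T1 33-34 | T2 34-37 | T3 37-38 | T4 38-41 | T2 41-43 | T4 43-45 |
Completion: T1=34  T2=43  T3=38  T4=45
Turnaround(T1) = completion − arrival = 34 − 6 = 28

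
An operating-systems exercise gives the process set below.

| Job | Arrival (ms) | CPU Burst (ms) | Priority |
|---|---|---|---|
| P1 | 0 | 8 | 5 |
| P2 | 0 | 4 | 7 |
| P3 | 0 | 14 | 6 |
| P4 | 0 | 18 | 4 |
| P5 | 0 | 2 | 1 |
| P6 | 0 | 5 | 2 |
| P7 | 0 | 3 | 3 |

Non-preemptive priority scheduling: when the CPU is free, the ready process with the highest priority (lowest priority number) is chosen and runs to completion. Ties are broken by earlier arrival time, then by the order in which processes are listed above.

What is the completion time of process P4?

Timeline: | P5 0-2 | P6 2-7 | P7 7-10 | P4 10-28 | P1 28-36 | P3 36-50 | P2 50-54 |
Completion: P1=36  P2=54  P3=50  P4=28  P5=2  P6=7  P7=10

28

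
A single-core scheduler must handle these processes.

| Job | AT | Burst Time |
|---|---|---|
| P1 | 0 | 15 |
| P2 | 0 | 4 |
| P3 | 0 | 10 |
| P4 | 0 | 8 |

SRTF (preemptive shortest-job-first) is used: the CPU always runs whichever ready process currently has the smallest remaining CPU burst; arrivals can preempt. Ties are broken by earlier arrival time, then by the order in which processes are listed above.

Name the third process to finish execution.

Gantt: | P2 0-4 | P4 4-12 | P3 12-22 | P1 22-37 |
Completion: P1=37  P2=4  P3=22  P4=12
Finish order: P2 → P4 → P3 → P1

P3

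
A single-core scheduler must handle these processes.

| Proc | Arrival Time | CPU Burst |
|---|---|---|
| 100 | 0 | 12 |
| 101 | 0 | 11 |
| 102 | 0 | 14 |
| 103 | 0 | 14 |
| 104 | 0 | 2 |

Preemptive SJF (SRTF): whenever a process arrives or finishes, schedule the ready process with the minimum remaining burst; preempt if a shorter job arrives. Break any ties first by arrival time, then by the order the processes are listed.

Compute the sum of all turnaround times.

Timeline: | 104 0-2 | 101 2-13 | 100 13-25 | 102 25-39 | 103 39-53 |
Completion: 100=25  101=13  102=39  103=53  104=2
Turnaround (C−A): 100=25  101=13  102=39  103=53  104=2
Turnaround = completion − arrival: 100=25, 101=13, 102=39, 103=53, 104=2
Total turnaround = 25 + 13 + 39 + 53 + 2 = 132

132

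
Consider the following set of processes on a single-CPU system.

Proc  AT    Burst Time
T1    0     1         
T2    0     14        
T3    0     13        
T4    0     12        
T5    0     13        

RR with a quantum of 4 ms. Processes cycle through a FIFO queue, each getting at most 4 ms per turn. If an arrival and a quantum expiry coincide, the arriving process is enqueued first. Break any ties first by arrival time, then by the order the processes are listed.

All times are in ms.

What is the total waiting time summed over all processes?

Schedule: | T1 0-1 | T2 1-5 | T3 5-9 | T4 9-13 | T5 13-17 | T2 17-21 | T3 21-25 | T4 25-29 | T5 29-33 | T2 33-37 | T3 37-41 | T4 41-45 | T5 45-49 | T2 49-51 | T3 51-52 | T5 52-53 |
Completion: T1=1  T2=51  T3=52  T4=45  T5=53
Turnaround (C−A): T1=1  T2=51  T3=52  T4=45  T5=53
Waiting = turnaround − burst: T1=0, T2=37, T3=39, T4=33, T5=40
Total waiting = 0 + 37 + 39 + 33 + 40 = 149

149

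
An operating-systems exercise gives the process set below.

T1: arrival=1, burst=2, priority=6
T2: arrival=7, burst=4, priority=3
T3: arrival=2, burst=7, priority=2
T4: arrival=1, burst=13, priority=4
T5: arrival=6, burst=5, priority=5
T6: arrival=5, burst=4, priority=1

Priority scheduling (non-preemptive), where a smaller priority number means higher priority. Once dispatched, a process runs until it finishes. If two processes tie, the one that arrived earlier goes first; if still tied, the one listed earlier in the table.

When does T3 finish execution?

25

Schedule: | idle 0-1 | T4 1-14 | T6 14-18 | T3 18-25 | T2 25-29 | T5 29-34 | T1 34-36 |
Completion: T1=36  T2=29  T3=25  T4=14  T5=34  T6=18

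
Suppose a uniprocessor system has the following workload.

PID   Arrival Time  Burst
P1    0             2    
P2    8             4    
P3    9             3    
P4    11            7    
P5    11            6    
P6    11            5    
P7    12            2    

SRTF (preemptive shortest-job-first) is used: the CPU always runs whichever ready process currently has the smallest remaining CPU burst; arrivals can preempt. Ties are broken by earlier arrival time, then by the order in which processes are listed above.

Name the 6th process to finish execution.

P5

Gantt: | P1 0-2 | idle 2-8 | P2 8-12 | P7 12-14 | P3 14-17 | P6 17-22 | P5 22-28 | P4 28-35 |
Completion: P1=2  P2=12  P3=17  P4=35  P5=28  P6=22  P7=14
Turnaround (C−A): P1=2  P2=4  P3=8  P4=24  P5=17  P6=11  P7=2
Finish order: P1 → P2 → P7 → P3 → P6 → P5 → P4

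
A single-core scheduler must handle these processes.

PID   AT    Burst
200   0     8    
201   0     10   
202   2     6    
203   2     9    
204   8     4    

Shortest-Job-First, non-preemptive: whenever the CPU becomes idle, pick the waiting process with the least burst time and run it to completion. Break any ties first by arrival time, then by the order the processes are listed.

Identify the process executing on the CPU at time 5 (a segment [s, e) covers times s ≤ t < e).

Timeline: | 200 0-8 | 204 8-12 | 202 12-18 | 203 18-27 | 201 27-37 |
Completion: 200=8  201=37  202=18  203=27  204=12
Turnaround (C−A): 200=8  201=37  202=16  203=25  204=4

200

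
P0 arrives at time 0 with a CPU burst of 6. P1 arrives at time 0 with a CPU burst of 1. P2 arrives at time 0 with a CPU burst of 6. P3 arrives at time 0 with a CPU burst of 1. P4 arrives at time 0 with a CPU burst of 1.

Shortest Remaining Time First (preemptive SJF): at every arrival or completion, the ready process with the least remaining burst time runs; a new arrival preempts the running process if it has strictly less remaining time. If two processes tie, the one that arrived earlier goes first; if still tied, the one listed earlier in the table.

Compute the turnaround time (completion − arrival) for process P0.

Schedule: | P1 0-1 | P3 1-2 | P4 2-3 | P0 3-9 | P2 9-15 |
Completion: P0=9  P1=1  P2=15  P3=2  P4=3
Turnaround (C−A): P0=9  P1=1  P2=15  P3=2  P4=3
Turnaround(P0) = completion − arrival = 9 − 0 = 9

9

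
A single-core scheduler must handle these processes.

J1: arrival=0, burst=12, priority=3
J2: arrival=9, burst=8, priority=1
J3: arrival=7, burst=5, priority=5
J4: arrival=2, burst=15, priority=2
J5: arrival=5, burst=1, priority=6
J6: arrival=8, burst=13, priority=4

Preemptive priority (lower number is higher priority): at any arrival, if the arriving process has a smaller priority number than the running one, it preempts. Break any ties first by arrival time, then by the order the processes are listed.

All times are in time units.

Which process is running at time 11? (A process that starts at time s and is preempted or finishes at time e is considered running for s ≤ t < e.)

Timeline: | J1 0-2 | J4 2-9 | J2 9-17 | J4 17-25 | J1 25-35 | J6 35-48 | J3 48-53 | J5 53-54 |
Completion: J1=35  J2=17  J3=53  J4=25  J5=54  J6=48
Turnaround (C−A): J1=35  J2=8  J3=46  J4=23  J5=49  J6=40

J2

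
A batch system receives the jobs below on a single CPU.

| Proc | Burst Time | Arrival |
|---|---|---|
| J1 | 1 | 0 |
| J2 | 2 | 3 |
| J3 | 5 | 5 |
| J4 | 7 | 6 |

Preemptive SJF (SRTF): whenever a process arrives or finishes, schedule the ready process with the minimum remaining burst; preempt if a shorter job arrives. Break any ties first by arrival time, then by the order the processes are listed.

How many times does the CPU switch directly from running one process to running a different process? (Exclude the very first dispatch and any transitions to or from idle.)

2

Gantt: | J1 0-1 | idle 1-3 | J2 3-5 | J3 5-10 | J4 10-17 |
Completion: J1=1  J2=5  J3=10  J4=17
Turnaround (C−A): J1=1  J2=2  J3=5  J4=11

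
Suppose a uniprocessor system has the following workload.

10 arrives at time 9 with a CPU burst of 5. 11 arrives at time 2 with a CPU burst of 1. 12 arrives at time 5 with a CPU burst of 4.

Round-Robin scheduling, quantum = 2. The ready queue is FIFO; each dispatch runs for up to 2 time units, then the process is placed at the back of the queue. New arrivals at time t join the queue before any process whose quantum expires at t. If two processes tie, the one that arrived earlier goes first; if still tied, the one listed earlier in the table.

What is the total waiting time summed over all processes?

Schedule: | idle 0-2 | 11 2-3 | idle 3-5 | 12 5-9 | 10 9-14 |
Completion: 10=14  11=3  12=9
Turnaround (C−A): 10=5  11=1  12=4
Waiting = turnaround − burst: 10=0, 11=0, 12=0
Total waiting = 0 + 0 + 0 = 0

0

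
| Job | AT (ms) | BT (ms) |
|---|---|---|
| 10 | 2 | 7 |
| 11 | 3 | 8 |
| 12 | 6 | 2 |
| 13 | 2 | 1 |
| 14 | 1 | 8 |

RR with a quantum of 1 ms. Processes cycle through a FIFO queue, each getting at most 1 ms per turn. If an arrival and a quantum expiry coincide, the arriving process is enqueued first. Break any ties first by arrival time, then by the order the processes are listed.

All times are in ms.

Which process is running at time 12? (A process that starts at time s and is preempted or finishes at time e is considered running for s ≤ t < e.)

12

Timeline: | idle 0-1 | 14 1-2 | 10 2-3 | 13 3-4 | 14 4-5 | 11 5-6 | 10 6-7 | 14 7-8 | 12 8-9 | 11 9-10 | 10 10-11 | 14 11-12 | 12 12-13 | 11 13-14 | 10 14-15 | 14 15-16 | 11 16-17 | 10 17-18 | 14 18-19 | 11 19-20 | 10 20-21 | 14 21-22 | 11 22-23 | 10 23-24 | 14 24-25 | 11 25-27 |
Completion: 10=24  11=27  12=13  13=4  14=25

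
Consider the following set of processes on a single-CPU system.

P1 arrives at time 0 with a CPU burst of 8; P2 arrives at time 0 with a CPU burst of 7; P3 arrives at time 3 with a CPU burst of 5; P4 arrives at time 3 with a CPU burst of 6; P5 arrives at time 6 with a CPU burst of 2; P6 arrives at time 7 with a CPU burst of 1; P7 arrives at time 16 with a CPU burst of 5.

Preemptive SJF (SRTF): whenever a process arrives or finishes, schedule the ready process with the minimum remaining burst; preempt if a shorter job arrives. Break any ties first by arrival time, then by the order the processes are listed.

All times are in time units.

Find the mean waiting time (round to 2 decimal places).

7.43

Schedule: | P2 0-7 | P6 7-8 | P5 8-10 | P3 10-15 | P4 15-21 | P7 21-26 | P1 26-34 |
Completion: P1=34  P2=7  P3=15  P4=21  P5=10  P6=8  P7=26
Waiting times: P1=26, P2=0, P3=7, P4=12, P5=2, P6=0, P7=5
Average waiting = (26+0+7+12+2+0+5) / 7 = 52/7 = 7.43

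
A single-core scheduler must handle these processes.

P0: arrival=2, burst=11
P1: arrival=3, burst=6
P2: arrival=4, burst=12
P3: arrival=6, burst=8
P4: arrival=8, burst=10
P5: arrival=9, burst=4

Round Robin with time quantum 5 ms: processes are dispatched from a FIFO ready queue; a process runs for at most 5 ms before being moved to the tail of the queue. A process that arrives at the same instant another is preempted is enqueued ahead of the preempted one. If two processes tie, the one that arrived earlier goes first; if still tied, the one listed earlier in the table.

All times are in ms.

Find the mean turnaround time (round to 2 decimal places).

Gantt: | idle 0-2 | P0 2-7 | P1 7-12 | P2 12-17 | P3 17-22 | P0 22-27 | P4 27-32 | P5 32-36 | P1 36-37 | P2 37-42 | P3 42-45 | P0 45-46 | P4 46-51 | P2 51-53 |
Completion: P0=46  P1=37  P2=53  P3=45  P4=51  P5=36
Turnaround (C−A): P0=44  P1=34  P2=49  P3=39  P4=43  P5=27
Turnaround times: P0=44, P1=34, P2=49, P3=39, P4=43, P5=27
Average turnaround = (44+34+49+39+43+27) / 6 = 236/6 = 39.33

39.33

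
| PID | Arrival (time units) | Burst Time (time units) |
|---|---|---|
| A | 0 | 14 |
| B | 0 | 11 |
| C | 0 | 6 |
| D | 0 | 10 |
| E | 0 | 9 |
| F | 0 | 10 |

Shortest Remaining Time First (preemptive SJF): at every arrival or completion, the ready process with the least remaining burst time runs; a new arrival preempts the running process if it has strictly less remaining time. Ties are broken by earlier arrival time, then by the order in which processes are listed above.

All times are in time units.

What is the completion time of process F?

35

Schedule: | C 0-6 | E 6-15 | D 15-25 | F 25-35 | B 35-46 | A 46-60 |
Completion: A=60  B=46  C=6  D=25  E=15  F=35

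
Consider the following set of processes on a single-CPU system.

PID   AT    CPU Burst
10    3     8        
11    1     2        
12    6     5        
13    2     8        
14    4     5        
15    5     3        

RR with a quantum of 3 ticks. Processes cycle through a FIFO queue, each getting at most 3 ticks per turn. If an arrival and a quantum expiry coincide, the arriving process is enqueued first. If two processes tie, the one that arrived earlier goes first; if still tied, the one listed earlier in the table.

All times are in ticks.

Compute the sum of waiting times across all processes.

82

Timeline: | idle 0-1 | 11 1-3 | 13 3-6 | 10 6-9 | 14 9-12 | 15 12-15 | 12 15-18 | 13 18-21 | 10 21-24 | 14 24-26 | 12 26-28 | 13 28-30 | 10 30-32 |
Completion: 10=32  11=3  12=28  13=30  14=26  15=15
Waiting = turnaround − burst: 10=21, 11=0, 12=17, 13=20, 14=17, 15=7
Total waiting = 21 + 0 + 17 + 20 + 17 + 7 = 82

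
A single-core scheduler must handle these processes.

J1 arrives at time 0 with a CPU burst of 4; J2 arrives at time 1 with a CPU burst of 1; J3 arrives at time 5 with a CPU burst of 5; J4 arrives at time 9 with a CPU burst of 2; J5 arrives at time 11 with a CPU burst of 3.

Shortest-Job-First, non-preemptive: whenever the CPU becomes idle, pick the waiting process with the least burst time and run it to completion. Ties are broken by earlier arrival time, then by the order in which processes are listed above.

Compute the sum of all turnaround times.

20

Timeline: | J1 0-4 | J2 4-5 | J3 5-10 | J4 10-12 | J5 12-15 |
Completion: J1=4  J2=5  J3=10  J4=12  J5=15
Turnaround = completion − arrival: J1=4, J2=4, J3=5, J4=3, J5=4
Total turnaround = 4 + 4 + 5 + 3 + 4 = 20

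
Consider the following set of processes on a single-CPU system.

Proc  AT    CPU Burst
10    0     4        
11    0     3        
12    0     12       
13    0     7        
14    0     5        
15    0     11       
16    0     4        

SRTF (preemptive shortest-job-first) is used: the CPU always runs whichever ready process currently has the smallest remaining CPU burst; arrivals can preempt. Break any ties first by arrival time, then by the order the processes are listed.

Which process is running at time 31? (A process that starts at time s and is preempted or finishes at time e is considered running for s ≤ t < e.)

Timeline: | 11 0-3 | 10 3-7 | 16 7-11 | 14 11-16 | 13 16-23 | 15 23-34 | 12 34-46 |
Completion: 10=7  11=3  12=46  13=23  14=16  15=34  16=11

15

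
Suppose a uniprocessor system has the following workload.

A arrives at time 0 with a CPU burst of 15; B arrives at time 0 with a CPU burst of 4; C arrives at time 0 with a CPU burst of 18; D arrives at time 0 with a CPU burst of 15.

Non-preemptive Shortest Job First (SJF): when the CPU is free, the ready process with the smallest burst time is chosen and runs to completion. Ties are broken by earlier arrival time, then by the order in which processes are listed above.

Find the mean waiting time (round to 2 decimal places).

14.25

Schedule: | B 0-4 | A 4-19 | D 19-34 | C 34-52 |
Completion: A=19  B=4  C=52  D=34
Waiting times: A=4, B=0, C=34, D=19
Average waiting = (4+0+34+19) / 4 = 57/4 = 14.25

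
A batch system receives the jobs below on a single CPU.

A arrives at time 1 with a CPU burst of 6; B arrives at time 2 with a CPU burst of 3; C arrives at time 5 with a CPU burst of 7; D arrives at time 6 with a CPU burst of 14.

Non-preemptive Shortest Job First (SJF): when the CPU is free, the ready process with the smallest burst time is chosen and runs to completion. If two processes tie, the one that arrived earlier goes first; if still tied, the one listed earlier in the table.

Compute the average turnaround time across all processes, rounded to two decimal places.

Timeline: | idle 0-1 | A 1-7 | B 7-10 | C 10-17 | D 17-31 |
Completion: A=7  B=10  C=17  D=31
Turnaround (C−A): A=6  B=8  C=12  D=25
Turnaround times: A=6, B=8, C=12, D=25
Average turnaround = (6+8+12+25) / 4 = 51/4 = 12.75

12.75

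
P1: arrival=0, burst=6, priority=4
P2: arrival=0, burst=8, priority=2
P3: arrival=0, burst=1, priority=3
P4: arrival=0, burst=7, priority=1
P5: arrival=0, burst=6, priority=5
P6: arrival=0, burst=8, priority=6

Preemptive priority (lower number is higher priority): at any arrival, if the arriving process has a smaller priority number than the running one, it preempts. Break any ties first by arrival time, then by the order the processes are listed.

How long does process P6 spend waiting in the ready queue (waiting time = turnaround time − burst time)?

Gantt: | P4 0-7 | P2 7-15 | P3 15-16 | P1 16-22 | P5 22-28 | P6 28-36 |
Completion: P1=22  P2=15  P3=16  P4=7  P5=28  P6=36
Waiting(P6) = turnaround − burst = 36 − 8 = 28

28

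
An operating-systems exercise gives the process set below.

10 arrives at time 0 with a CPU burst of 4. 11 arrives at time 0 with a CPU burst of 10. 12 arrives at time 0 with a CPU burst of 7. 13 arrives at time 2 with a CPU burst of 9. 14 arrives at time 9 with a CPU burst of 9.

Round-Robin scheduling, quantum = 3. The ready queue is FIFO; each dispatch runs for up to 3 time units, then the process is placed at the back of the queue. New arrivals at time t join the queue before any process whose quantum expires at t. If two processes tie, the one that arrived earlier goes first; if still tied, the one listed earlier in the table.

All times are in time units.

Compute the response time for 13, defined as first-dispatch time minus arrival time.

7

Timeline: | 10 0-3 | 11 3-6 | 12 6-9 | 13 9-12 | 10 12-13 | 11 13-16 | 14 16-19 | 12 19-22 | 13 22-25 | 11 25-28 | 14 28-31 | 12 31-32 | 13 32-35 | 11 35-36 | 14 36-39 |
Completion: 10=13  11=36  12=32  13=35  14=39
Response(13) = first start − arrival = 9 − 2 = 7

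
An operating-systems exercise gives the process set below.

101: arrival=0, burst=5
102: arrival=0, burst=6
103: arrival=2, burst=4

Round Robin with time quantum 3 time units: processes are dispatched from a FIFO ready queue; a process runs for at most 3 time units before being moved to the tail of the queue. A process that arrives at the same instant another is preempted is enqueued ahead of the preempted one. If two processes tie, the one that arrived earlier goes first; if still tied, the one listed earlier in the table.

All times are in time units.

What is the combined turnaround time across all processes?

Schedule: | 101 0-3 | 102 3-6 | 103 6-9 | 101 9-11 | 102 11-14 | 103 14-15 |
Completion: 101=11  102=14  103=15
Turnaround (C−A): 101=11  102=14  103=13
Turnaround = completion − arrival: 101=11, 102=14, 103=13
Total turnaround = 11 + 14 + 13 = 38

38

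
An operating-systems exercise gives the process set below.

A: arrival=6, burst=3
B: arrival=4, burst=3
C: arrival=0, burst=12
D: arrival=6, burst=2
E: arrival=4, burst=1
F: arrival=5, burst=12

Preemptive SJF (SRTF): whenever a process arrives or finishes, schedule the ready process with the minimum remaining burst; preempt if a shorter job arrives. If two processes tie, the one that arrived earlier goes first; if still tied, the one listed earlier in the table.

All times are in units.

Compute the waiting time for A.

Gantt: | C 0-4 | E 4-5 | B 5-8 | D 8-10 | A 10-13 | C 13-21 | F 21-33 |
Completion: A=13  B=8  C=21  D=10  E=5  F=33
Turnaround (C−A): A=7  B=4  C=21  D=4  E=1  F=28
Waiting(A) = turnaround − burst = 7 − 3 = 4

4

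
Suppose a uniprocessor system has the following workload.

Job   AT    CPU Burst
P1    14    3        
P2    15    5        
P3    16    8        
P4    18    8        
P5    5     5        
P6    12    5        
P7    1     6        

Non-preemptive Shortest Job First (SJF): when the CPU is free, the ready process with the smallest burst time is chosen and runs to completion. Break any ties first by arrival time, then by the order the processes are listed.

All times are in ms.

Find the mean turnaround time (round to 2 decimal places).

Timeline: | idle 0-1 | P7 1-7 | P5 7-12 | P6 12-17 | P1 17-20 | P2 20-25 | P3 25-33 | P4 33-41 |
Completion: P1=20  P2=25  P3=33  P4=41  P5=12  P6=17  P7=7
Turnaround (C−A): P1=6  P2=10  P3=17  P4=23  P5=7  P6=5  P7=6
Turnaround times: P1=6, P2=10, P3=17, P4=23, P5=7, P6=5, P7=6
Average turnaround = (6+10+17+23+7+5+6) / 7 = 74/7 = 10.57

10.57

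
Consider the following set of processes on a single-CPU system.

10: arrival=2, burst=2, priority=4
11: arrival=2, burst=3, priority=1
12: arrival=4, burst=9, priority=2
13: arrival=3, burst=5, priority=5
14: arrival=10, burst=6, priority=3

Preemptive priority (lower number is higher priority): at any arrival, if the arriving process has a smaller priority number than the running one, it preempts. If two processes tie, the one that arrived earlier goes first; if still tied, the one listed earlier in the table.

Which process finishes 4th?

10

Timeline: | idle 0-2 | 11 2-5 | 12 5-14 | 14 14-20 | 10 20-22 | 13 22-27 |
Completion: 10=22  11=5  12=14  13=27  14=20
Finish order: 11 → 12 → 14 → 10 → 13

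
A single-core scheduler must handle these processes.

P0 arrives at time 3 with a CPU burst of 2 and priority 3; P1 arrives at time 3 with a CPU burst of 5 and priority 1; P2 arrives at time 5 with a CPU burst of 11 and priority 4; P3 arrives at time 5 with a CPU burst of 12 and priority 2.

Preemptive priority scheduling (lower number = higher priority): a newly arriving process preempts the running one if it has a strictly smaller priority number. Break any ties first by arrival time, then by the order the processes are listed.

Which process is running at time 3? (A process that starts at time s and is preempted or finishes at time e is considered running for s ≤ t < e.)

P1

Timeline: | idle 0-3 | P1 3-8 | P3 8-20 | P0 20-22 | P2 22-33 |
Completion: P0=22  P1=8  P2=33  P3=20
Turnaround (C−A): P0=19  P1=5  P2=28  P3=15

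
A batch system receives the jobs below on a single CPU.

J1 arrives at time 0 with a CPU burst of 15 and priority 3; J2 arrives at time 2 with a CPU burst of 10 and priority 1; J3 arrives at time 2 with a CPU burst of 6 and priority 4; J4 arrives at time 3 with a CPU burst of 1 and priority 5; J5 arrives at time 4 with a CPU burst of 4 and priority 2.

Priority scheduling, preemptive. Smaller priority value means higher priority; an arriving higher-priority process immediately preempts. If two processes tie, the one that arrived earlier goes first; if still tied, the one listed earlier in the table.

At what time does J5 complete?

16

Timeline: | J1 0-2 | J2 2-12 | J5 12-16 | J1 16-29 | J3 29-35 | J4 35-36 |
Completion: J1=29  J2=12  J3=35  J4=36  J5=16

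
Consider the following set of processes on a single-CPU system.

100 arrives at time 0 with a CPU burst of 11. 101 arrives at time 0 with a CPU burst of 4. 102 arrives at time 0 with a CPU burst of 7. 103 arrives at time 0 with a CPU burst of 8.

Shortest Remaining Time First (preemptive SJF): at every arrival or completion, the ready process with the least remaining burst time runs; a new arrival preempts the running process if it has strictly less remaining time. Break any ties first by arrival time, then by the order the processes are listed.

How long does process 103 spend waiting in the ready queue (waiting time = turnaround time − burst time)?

11

Timeline: | 101 0-4 | 102 4-11 | 103 11-19 | 100 19-30 |
Completion: 100=30  101=4  102=11  103=19
Turnaround (C−A): 100=30  101=4  102=11  103=19
Waiting(103) = turnaround − burst = 19 − 8 = 11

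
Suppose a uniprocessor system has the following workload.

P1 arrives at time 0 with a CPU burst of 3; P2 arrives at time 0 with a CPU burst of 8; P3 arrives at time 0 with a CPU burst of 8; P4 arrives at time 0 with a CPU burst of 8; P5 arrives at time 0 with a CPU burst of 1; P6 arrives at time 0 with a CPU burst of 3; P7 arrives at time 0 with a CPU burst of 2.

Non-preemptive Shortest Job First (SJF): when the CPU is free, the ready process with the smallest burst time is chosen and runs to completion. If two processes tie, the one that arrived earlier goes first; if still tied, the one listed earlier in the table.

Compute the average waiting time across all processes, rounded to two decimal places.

Timeline: | P5 0-1 | P7 1-3 | P1 3-6 | P6 6-9 | P2 9-17 | P3 17-25 | P4 25-33 |
Completion: P1=6  P2=17  P3=25  P4=33  P5=1  P6=9  P7=3
Turnaround (C−A): P1=6  P2=17  P3=25  P4=33  P5=1  P6=9  P7=3
Waiting times: P1=3, P2=9, P3=17, P4=25, P5=0, P6=6, P7=1
Average waiting = (3+9+17+25+0+6+1) / 7 = 61/7 = 8.71

8.71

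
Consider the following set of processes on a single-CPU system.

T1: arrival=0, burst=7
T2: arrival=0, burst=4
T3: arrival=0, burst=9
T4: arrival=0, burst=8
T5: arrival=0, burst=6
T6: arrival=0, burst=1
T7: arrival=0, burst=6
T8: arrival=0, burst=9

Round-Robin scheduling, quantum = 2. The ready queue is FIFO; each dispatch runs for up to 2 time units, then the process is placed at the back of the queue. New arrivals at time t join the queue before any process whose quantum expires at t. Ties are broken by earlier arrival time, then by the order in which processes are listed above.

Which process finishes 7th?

T3

Timeline: | T1 0-2 | T2 2-4 | T3 4-6 | T4 6-8 | T5 8-10 | T6 10-11 | T7 11-13 | T8 13-15 | T1 15-17 | T2 17-19 | T3 19-21 | T4 21-23 | T5 23-25 | T7 25-27 | T8 27-29 | T1 29-31 | T3 31-33 | T4 33-35 | T5 35-37 | T7 37-39 | T8 39-41 | T1 41-42 | T3 42-44 | T4 44-46 | T8 46-48 | T3 48-49 | T8 49-50 |
Completion: T1=42  T2=19  T3=49  T4=46  T5=37  T6=11  T7=39  T8=50
Turnaround (C−A): T1=42  T2=19  T3=49  T4=46  T5=37  T6=11  T7=39  T8=50
Finish order: T6 → T2 → T5 → T7 → T1 → T4 → T3 → T8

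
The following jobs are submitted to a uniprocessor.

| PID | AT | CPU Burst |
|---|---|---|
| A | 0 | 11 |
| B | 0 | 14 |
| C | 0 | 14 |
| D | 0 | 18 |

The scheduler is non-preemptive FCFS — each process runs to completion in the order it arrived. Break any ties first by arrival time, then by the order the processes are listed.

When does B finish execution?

25

Schedule: | A 0-11 | B 11-25 | C 25-39 | D 39-57 |
Completion: A=11  B=25  C=39  D=57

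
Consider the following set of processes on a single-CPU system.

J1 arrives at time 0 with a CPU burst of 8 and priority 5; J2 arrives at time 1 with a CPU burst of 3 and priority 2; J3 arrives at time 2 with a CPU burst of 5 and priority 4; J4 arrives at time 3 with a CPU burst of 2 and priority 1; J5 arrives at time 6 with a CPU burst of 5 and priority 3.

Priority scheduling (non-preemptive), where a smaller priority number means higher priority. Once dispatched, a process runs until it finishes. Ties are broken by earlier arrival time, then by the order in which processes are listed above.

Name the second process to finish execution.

Schedule: | J1 0-8 | J4 8-10 | J2 10-13 | J5 13-18 | J3 18-23 |
Completion: J1=8  J2=13  J3=23  J4=10  J5=18
Finish order: J1 → J4 → J2 → J5 → J3

J4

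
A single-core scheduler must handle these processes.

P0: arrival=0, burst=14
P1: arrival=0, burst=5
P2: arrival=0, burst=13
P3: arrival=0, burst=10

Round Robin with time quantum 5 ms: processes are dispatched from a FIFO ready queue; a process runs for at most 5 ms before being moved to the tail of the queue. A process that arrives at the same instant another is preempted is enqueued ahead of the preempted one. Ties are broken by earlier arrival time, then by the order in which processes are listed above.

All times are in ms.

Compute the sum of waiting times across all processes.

84

Timeline: | P0 0-5 | P1 5-10 | P2 10-15 | P3 15-20 | P0 20-25 | P2 25-30 | P3 30-35 | P0 35-39 | P2 39-42 |
Completion: P0=39  P1=10  P2=42  P3=35
Turnaround (C−A): P0=39  P1=10  P2=42  P3=35
Waiting = turnaround − burst: P0=25, P1=5, P2=29, P3=25
Total waiting = 25 + 5 + 29 + 25 = 84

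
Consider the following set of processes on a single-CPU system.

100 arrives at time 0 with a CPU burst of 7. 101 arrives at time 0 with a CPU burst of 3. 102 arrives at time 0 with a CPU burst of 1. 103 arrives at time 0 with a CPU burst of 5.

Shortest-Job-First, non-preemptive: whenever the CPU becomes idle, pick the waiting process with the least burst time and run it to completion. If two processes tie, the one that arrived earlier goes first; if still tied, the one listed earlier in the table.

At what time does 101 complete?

4

Timeline: | 102 0-1 | 101 1-4 | 103 4-9 | 100 9-16 |
Completion: 100=16  101=4  102=1  103=9
Turnaround (C−A): 100=16  101=4  102=1  103=9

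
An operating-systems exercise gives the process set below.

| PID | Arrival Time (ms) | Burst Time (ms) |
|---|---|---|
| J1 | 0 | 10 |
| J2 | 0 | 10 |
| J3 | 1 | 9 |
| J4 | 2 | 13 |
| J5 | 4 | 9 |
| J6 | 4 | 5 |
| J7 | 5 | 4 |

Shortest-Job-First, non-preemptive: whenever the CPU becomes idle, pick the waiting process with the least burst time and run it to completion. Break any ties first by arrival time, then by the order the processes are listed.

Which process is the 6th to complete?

Schedule: | J1 0-10 | J7 10-14 | J6 14-19 | J3 19-28 | J5 28-37 | J2 37-47 | J4 47-60 |
Completion: J1=10  J2=47  J3=28  J4=60  J5=37  J6=19  J7=14
Finish order: J1 → J7 → J6 → J3 → J5 → J2 → J4

J2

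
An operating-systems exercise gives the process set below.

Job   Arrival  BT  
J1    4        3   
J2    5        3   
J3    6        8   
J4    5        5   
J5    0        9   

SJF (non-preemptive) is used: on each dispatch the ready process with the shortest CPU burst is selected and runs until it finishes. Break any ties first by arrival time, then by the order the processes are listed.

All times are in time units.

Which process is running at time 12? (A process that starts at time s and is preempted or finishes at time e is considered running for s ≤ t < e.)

Timeline: | J5 0-9 | J1 9-12 | J2 12-15 | J4 15-20 | J3 20-28 |
Completion: J1=12  J2=15  J3=28  J4=20  J5=9
Turnaround (C−A): J1=8  J2=10  J3=22  J4=15  J5=9

J2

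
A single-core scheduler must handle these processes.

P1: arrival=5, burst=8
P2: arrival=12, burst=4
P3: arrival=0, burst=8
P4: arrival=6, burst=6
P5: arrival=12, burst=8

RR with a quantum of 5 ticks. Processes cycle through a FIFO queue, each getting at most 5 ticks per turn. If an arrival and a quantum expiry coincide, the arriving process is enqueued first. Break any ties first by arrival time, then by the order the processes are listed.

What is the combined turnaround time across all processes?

Schedule: | P3 0-5 | P1 5-10 | P3 10-13 | P4 13-18 | P1 18-21 | P2 21-25 | P5 25-30 | P4 30-31 | P5 31-34 |
Completion: P1=21  P2=25  P3=13  P4=31  P5=34
Turnaround = completion − arrival: P1=16, P2=13, P3=13, P4=25, P5=22
Total turnaround = 16 + 13 + 13 + 25 + 22 = 89

89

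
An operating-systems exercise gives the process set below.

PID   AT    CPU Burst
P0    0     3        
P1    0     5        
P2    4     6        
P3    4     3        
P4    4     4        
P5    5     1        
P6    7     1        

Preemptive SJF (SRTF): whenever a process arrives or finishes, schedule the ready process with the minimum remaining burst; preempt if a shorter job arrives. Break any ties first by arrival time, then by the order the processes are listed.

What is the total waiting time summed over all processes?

32

Gantt: | P0 0-3 | P1 3-4 | P3 4-5 | P5 5-6 | P3 6-8 | P6 8-9 | P1 9-13 | P4 13-17 | P2 17-23 |
Completion: P0=3  P1=13  P2=23  P3=8  P4=17  P5=6  P6=9
Waiting = turnaround − burst: P0=0, P1=8, P2=13, P3=1, P4=9, P5=0, P6=1
Total waiting = 0 + 8 + 13 + 1 + 9 + 0 + 1 = 32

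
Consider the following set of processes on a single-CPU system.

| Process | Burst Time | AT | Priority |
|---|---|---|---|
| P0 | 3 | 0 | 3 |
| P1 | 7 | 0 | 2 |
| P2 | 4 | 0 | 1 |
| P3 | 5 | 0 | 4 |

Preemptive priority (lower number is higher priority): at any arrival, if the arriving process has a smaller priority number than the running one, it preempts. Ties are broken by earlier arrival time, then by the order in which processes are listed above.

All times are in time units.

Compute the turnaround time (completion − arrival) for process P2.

4

Gantt: | P2 0-4 | P1 4-11 | P0 11-14 | P3 14-19 |
Completion: P0=14  P1=11  P2=4  P3=19
Turnaround (C−A): P0=14  P1=11  P2=4  P3=19
Turnaround(P2) = completion − arrival = 4 − 0 = 4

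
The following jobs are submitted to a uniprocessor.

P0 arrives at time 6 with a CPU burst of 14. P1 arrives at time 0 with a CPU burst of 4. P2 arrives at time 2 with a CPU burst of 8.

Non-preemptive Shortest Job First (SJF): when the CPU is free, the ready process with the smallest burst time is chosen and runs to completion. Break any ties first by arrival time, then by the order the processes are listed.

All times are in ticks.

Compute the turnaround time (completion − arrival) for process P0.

20

Gantt: | P1 0-4 | P2 4-12 | P0 12-26 |
Completion: P0=26  P1=4  P2=12
Turnaround (C−A): P0=20  P1=4  P2=10
Turnaround(P0) = completion − arrival = 26 − 6 = 20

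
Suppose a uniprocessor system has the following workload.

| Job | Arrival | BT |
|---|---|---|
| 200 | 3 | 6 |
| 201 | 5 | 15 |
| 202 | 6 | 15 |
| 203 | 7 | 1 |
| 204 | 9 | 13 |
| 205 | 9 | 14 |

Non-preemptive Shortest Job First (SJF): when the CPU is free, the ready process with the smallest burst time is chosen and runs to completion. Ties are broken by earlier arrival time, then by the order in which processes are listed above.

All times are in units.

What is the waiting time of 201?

32

Schedule: | idle 0-3 | 200 3-9 | 203 9-10 | 204 10-23 | 205 23-37 | 201 37-52 | 202 52-67 |
Completion: 200=9  201=52  202=67  203=10  204=23  205=37
Waiting(201) = turnaround − burst = 47 − 15 = 32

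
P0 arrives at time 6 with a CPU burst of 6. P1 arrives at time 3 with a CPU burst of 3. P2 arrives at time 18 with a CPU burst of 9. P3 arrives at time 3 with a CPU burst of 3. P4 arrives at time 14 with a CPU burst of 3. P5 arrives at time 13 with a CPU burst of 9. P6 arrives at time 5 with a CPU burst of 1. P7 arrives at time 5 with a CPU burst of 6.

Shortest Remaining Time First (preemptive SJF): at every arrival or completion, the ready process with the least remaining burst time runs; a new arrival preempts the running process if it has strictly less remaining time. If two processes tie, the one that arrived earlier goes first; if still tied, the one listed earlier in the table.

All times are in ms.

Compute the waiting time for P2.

16

Gantt: | idle 0-3 | P1 3-6 | P6 6-7 | P3 7-10 | P7 10-16 | P4 16-19 | P0 19-25 | P5 25-34 | P2 34-43 |
Completion: P0=25  P1=6  P2=43  P3=10  P4=19  P5=34  P6=7  P7=16
Turnaround (C−A): P0=19  P1=3  P2=25  P3=7  P4=5  P5=21  P6=2  P7=11
Waiting(P2) = turnaround − burst = 25 − 9 = 16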